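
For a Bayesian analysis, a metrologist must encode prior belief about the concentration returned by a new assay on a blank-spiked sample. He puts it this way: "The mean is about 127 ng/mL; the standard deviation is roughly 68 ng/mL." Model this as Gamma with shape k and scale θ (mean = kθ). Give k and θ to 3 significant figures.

For Gamma(k, scale θ): mean = kθ, variance = kθ², so CV = 1/√k.
CV = SD/mean = 68/127 = 0.5354, hence k = 1/CV² = 3.49.
Then θ = mean/k = 127/3.49 = 36.4.

k ≈ 3.49, θ ≈ 36.4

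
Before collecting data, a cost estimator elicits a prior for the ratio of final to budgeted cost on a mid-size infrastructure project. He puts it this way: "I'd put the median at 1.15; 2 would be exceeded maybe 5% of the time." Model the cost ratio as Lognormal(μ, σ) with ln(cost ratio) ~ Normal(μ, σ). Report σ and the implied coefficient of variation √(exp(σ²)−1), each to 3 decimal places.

σ ≈ 0.336, CV ≈ 0.346

If T ~ Lognormal(μ,σ) then ln T ~ Normal(μ,σ), so the p-quantile of ln T is μ + z_p·σ.
ln(1.15) = 0.1398 and ln(2) = 0.6931; z_{0.5} = 0, z_{0.95} = 1.645.
σ = (0.6931 − 0.1398)/(1.645 − (0)) = 0.336.
μ = 0.1398 − (0)·0.336 = 0.140.
CV = √(exp(σ²)−1) = √(exp(0.1132)−1) = 0.346.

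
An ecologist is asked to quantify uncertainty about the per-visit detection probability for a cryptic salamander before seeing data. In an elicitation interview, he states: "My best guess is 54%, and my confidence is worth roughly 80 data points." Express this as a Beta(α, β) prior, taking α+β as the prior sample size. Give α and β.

Under the effective-sample-size interpretation, Beta(α, β) has prior mean α/(α+β) and prior sample size α+β.
So α+β = 80 and α/(α+β) = 0.54, giving α = 0.54·80 = 43.2 and β = 80 − 43.2 = 36.8.

α = 43.2, β = 36.8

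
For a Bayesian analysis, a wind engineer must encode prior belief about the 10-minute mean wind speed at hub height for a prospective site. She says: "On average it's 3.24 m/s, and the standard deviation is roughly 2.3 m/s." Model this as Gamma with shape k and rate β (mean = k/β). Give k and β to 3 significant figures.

For Gamma(k, rate β): mean = k/β, variance = k/β², so CV = 1/√k.
CV = SD/mean = 2.3/3.24 = 0.7099, hence k = 1/CV² = 1.98.
Then β = k/mean = 1.98/3.24 = 0.612.

k ≈ 1.98, β ≈ 0.612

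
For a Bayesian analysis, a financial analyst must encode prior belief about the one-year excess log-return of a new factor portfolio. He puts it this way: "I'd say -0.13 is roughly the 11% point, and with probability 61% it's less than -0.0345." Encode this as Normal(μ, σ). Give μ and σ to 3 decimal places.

The p-quantile of Normal(μ,σ) is μ + z_p·σ, with z_{0.11} = -1.227 and z_{0.61} = 0.2793.
Eliminate σ: μ = (z₂·x₁ − z₁·x₂)/(z₂ − z₁) = (0.2793·-0.13 − (-1.227)·-0.0345)/1.506 = -0.052.
Then σ = (x₂ − x₁)/(z₂ − z₁) = (-0.0345 − -0.13)/1.506 = 0.063.

μ = -0.052, σ = 0.063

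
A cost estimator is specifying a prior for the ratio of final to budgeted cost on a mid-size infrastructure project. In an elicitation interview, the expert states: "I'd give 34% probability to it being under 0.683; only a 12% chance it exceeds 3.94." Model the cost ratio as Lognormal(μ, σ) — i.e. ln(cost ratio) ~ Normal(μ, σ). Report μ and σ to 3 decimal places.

μ ≈ 0.074, σ ≈ 1.104

If T ~ Lognormal(μ,σ) then ln T ~ Normal(μ,σ), so the p-quantile of ln T is μ + z_p·σ.
ln(0.683) = -0.3813 and ln(3.94) = 1.371; z_{0.34} = -0.4125, z_{0.88} = 1.175.
σ = (1.371 − -0.3813)/(1.175 − (-0.4125)) = 1.104.
μ = -0.3813 − (-0.4125)·1.104 = 0.074.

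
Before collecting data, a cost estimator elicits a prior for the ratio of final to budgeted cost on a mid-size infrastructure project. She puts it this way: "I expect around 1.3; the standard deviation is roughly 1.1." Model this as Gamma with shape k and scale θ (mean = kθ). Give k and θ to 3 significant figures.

k ≈ 1.4, θ ≈ 0.931

For Gamma(k, scale θ): mean = kθ, variance = kθ², so CV = 1/√k.
CV = SD/mean = 1.1/1.3 = 0.8462, hence k = 1/CV² = 1.4.
Then θ = mean/k = 1.3/1.4 = 0.931.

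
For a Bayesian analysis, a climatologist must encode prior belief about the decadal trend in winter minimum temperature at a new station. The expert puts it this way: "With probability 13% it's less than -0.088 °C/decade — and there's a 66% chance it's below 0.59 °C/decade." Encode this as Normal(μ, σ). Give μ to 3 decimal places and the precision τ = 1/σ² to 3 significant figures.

μ = 0.408, τ = 5.15

For Normal(μ,σ), the p-quantile is μ + z_p·σ. Here z_{0.13} = -1.126, z_{0.66} = 0.4125.
So -0.088 = μ − 1.126σ and 0.59 = μ + 0.4125σ.
Subtracting: σ = (0.59 − -0.088)/(0.4125 − (-1.126)) = 0.441.
Then μ = -0.088 − (-1.126)·0.441 = 0.408.
Precision τ = 1/σ² = 1/0.4406² = 5.15.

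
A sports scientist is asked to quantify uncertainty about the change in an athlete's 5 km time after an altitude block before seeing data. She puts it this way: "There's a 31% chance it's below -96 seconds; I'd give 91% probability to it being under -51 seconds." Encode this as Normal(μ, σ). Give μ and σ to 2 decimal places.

μ = -83.85, σ = 24.50

For Normal(μ,σ), the p-quantile is μ + z_p·σ. Here z_{0.31} = -0.4959, z_{0.91} = 1.341.
So -96 = μ − 0.4959σ and -51 = μ + 1.341σ.
Subtracting: σ = (-51 − -96)/(1.341 − (-0.4959)) = 24.50.
Then μ = -96 − (-0.4959)·24.50 = -83.85.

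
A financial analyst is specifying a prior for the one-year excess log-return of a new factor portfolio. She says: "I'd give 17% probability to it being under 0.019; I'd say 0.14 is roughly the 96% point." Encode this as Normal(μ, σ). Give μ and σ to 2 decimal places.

μ = 0.06, σ = 0.04

The p-quantile of Normal(μ,σ) is μ + z_p·σ, with z_{0.17} = -0.9542 and z_{0.96} = 1.751.
Eliminate σ: μ = (z₂·x₁ − z₁·x₂)/(z₂ − z₁) = (1.751·0.019 − (-0.9542)·0.14)/2.705 = 0.06.
Then σ = (x₂ − x₁)/(z₂ − z₁) = (0.14 − 0.019)/2.705 = 0.04.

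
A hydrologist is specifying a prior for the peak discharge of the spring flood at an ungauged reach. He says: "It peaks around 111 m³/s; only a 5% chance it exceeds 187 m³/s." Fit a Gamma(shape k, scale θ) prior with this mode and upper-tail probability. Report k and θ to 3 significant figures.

k ≈ 11.3, θ ≈ 10.8

Gamma(k,θ) with k>1 has mode (k−1)θ, so θ = 111/(k−1).
Need P(X < 187) = 0.95 with θ tied to k this way. Start at k = 2, θ = 111: P(X<187) ≈ 0.502.
Too low — raise k to concentrate. Iterating converges to k ≈ 11.3.
Then θ = 111/(11.3−1) ≈ 10.8.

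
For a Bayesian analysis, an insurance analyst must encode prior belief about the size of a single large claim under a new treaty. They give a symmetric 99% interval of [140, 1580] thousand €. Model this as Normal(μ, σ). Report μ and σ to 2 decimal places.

A symmetric 99% interval runs μ ± z·σ with z = 2.576.
Half-width = 720, so σ = 720/2.576 = 279.52.
μ is the interval midpoint, 860.00.

μ = 860.00, σ = 279.52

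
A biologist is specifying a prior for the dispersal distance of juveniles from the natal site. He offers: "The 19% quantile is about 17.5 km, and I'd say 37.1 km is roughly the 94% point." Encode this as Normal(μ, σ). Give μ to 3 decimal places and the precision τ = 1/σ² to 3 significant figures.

The p-quantile of Normal(μ,σ) is μ + z_p·σ, with z_{0.19} = -0.8779 and z_{0.94} = 1.555.
Eliminate σ: μ = (z₂·x₁ − z₁·x₂)/(z₂ − z₁) = (1.555·17.5 − (-0.8779)·37.1)/2.433 = 24.573.
Then σ = (x₂ − x₁)/(z₂ − z₁) = (37.1 − 17.5)/2.433 = 8.057.
Precision τ = 1/σ² = 1/8.057² = 0.0154.

μ = 24.573, τ = 0.0154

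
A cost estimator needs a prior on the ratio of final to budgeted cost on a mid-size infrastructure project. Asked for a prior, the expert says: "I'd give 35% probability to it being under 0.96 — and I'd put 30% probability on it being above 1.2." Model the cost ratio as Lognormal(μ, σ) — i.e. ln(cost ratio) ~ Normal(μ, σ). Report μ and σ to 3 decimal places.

μ ≈ 0.054, σ ≈ 0.245

If T ~ Lognormal(μ,σ) then ln T ~ Normal(μ,σ), so the p-quantile of ln T is μ + z_p·σ.
ln(0.96) = -0.04082 and ln(1.2) = 0.1823; z_{0.35} = -0.3853, z_{0.7} = 0.5244.
σ = (0.1823 − -0.04082)/(0.5244 − (-0.3853)) = 0.245.
μ = -0.04082 − (-0.3853)·0.245 = 0.054.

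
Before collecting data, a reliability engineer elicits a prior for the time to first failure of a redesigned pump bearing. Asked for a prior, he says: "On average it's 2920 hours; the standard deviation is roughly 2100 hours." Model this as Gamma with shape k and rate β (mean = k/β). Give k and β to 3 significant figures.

For Gamma(k, rate β): mean = k/β, variance = k/β², so CV = 1/√k.
CV = SD/mean = 2100/2920 = 0.7192, hence k = 1/CV² = 1.93.
Then β = k/mean = 1.93/2920 = 0.000662.

k ≈ 1.93, β ≈ 0.000662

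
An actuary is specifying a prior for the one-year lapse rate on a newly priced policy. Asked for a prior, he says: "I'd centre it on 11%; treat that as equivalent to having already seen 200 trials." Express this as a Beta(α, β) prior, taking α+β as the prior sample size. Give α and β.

α = 22, β = 178

Under the effective-sample-size interpretation, Beta(α, β) has prior mean α/(α+β) and prior sample size α+β.
So α+β = 200 and α/(α+β) = 0.11, giving α = 0.11·200 = 22 and β = 200 − 22 = 178.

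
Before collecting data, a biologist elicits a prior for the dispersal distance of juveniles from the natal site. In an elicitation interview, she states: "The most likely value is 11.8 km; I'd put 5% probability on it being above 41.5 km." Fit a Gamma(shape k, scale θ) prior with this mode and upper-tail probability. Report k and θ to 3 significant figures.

k ≈ 2.63, θ ≈ 7.23

Gamma(k,θ) with k>1 has mode (k−1)θ, so θ = 11.8/(k−1).
Need P(X < 41.5) = 0.95 with θ tied to k this way. Start at k = 2, θ = 11.8: P(X<41.5) ≈ 0.866.
Too low — raise k to concentrate. Iterating converges to k ≈ 2.63.
Then θ = 11.8/(2.63−1) ≈ 7.23.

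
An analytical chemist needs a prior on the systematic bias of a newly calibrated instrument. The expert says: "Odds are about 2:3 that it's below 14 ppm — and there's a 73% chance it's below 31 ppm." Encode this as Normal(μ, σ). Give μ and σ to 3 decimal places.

For Normal(μ,σ), the p-quantile is μ + z_p·σ. Here z_{0.4} = -0.2533, z_{0.73} = 0.6128.
So 14 = μ − 0.2533σ and 31 = μ + 0.6128σ.
Subtracting: σ = (31 − 14)/(0.6128 − (-0.2533)) = 19.627.
Then μ = 14 − (-0.2533)·19.627 = 18.972.

μ = 18.972, σ = 19.627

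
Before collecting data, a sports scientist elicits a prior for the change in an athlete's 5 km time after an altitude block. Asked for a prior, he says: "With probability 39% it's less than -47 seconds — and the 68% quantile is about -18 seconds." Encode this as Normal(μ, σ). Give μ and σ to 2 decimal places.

μ = -36.16, σ = 38.82

For Normal(μ,σ), the p-quantile is μ + z_p·σ. Here z_{0.39} = -0.2793, z_{0.68} = 0.4677.
So -47 = μ − 0.2793σ and -18 = μ + 0.4677σ.
Subtracting: σ = (-18 − -47)/(0.4677 − (-0.2793)) = 38.82.
Then μ = -47 − (-0.2793)·38.82 = -36.16.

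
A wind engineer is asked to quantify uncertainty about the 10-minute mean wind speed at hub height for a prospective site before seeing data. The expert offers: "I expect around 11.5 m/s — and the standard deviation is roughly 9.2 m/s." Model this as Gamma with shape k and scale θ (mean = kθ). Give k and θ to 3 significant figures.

For Gamma(k, scale θ): mean = kθ, variance = kθ², so CV = 1/√k.
CV = SD/mean = 9.2/11.5 = 0.8, hence k = 1/CV² = 1.56.
Then θ = mean/k = 11.5/1.56 = 7.36.

k ≈ 1.56, θ ≈ 7.36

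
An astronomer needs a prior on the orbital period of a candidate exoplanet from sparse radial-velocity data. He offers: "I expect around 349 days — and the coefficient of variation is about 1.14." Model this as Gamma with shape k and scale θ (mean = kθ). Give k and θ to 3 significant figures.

k ≈ 0.769, θ ≈ 454

For Gamma(k, scale θ): mean = kθ, variance = kθ², so CV = 1/√k.
CV = 1.14, hence k = 1/CV² = 0.769.
Then θ = mean/k = 349/0.769 = 454.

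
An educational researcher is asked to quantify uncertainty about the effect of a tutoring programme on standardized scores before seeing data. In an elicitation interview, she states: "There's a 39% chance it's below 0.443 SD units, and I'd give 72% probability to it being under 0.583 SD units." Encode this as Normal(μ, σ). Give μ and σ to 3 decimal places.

μ = 0.488, σ = 0.162

The p-quantile of Normal(μ,σ) is μ + z_p·σ, with z_{0.39} = -0.2793 and z_{0.72} = 0.5828.
Eliminate σ: μ = (z₂·x₁ − z₁·x₂)/(z₂ − z₁) = (0.5828·0.443 − (-0.2793)·0.583)/0.8622 = 0.488.
Then σ = (x₂ − x₁)/(z₂ − z₁) = (0.583 − 0.443)/0.8622 = 0.162.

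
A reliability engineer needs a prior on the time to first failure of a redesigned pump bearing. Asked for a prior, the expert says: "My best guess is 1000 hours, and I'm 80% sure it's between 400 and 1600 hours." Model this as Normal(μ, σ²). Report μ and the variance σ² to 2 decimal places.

A symmetric 80% interval runs μ ± z·σ with z = 1.282.
Half-width = 600, so σ = 600/1.282 = 468.182 and σ² = 219194.84.
μ is the stated best guess, 1000.00.

μ = 1000.00, σ² = 219194.84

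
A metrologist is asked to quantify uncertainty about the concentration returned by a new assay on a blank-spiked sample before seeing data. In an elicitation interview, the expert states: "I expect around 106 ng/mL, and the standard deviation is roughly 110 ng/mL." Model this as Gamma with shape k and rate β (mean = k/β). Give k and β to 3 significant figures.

For Gamma(k, rate β): mean = k/β, variance = k/β², so CV = 1/√k.
CV = SD/mean = 110/106 = 1.038, hence k = 1/CV² = 0.929.
Then β = k/mean = 0.929/106 = 0.00876.

k ≈ 0.929, β ≈ 0.00876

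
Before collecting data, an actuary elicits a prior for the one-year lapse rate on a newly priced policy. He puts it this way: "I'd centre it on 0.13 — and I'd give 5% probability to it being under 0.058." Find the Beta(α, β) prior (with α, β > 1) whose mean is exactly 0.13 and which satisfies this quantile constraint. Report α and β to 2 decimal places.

α ≈ 5.70, β ≈ 38.16

With mean 0.13 fixed, write α = 0.13s, β = 0.87s where s = α+β.
Need P(θ < 0.058) = 0.05 under Beta(0.13s, 0.87s). Normal approximation: (q−m)/√(m(1−m)/s) ≈ z_{0.05} = -1.64, so s ≈ 0.13·0.87·(-1.64)²/(0.058−0.13)² = 59.0.
At s = 59.0: P(θ<0.058) ≈ 0.026. Adjusting to match 0.05 gives s ≈ 43.86.
So α = 0.13·43.86 ≈ 5.70, β = 0.87·43.86 ≈ 38.16.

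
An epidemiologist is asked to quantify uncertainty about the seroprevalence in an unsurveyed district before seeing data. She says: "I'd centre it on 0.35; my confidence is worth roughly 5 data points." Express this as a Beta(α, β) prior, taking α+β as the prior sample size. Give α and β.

Under the effective-sample-size interpretation, Beta(α, β) has prior mean α/(α+β) and prior sample size α+β.
So α+β = 5 and α/(α+β) = 0.35, giving α = 0.35·5 = 1.75 and β = 5 − 1.75 = 3.25.

α = 1.75, β = 3.25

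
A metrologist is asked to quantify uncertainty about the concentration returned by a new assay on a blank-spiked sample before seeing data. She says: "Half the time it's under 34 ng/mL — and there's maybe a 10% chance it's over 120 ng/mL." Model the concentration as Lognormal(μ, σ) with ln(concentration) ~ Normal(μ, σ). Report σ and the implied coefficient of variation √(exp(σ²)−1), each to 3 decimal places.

If T ~ Lognormal(μ,σ) then ln T ~ Normal(μ,σ), so the p-quantile of ln T is μ + z_p·σ.
ln(34) = 3.526 and ln(120) = 4.787; z_{0.5} = 0, z_{0.9} = 1.282.
σ = (4.787 − 3.526)/(1.282 − (0)) = 0.984.
μ = 3.526 − (0)·0.984 = 3.526.
CV = √(exp(σ²)−1) = √(exp(0.9684)−1) = 1.278.

σ ≈ 0.984, CV ≈ 1.278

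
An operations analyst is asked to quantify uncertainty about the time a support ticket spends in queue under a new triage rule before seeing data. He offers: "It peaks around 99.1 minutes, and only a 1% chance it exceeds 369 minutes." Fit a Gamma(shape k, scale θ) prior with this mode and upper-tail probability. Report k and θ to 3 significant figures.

Gamma(k,θ) with k>1 has mode (k−1)θ, so θ = 99.1/(k−1).
Need P(X < 369) = 0.99 with θ tied to k this way. Start at k = 2, θ = 99.1: P(X<369) ≈ 0.886.
Too low — raise k to concentrate. Iterating converges to k ≈ 3.47.
Then θ = 99.1/(3.47−1) ≈ 40.2.

k ≈ 3.47, θ ≈ 40.2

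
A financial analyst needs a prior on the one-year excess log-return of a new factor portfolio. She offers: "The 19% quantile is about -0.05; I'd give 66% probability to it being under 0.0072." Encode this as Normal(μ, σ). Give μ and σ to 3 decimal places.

The p-quantile of Normal(μ,σ) is μ + z_p·σ, with z_{0.19} = -0.8779 and z_{0.66} = 0.4125.
Eliminate σ: μ = (z₂·x₁ − z₁·x₂)/(z₂ − z₁) = (0.4125·-0.05 − (-0.8779)·0.0072)/1.29 = -0.011.
Then σ = (x₂ − x₁)/(z₂ − z₁) = (0.0072 − -0.05)/1.29 = 0.044.

μ = -0.011, σ = 0.044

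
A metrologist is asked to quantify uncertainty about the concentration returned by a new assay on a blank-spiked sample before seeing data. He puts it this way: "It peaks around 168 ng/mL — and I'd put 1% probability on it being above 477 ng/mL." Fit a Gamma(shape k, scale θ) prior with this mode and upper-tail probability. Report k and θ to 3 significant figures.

Gamma(k,θ) with k>1 has mode (k−1)θ, so θ = 168/(k−1).
Need P(X < 477) = 0.99 with θ tied to k this way. Start at k = 2, θ = 168: P(X<477) ≈ 0.776.
Too low — raise k to concentrate. Iterating converges to k ≈ 5.19.
Then θ = 168/(5.19−1) ≈ 40.1.

k ≈ 5.19, θ ≈ 40.1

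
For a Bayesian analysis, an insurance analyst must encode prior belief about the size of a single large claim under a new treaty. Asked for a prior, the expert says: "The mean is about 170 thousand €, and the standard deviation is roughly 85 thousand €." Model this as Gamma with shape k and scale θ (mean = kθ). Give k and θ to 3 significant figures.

k ≈ 4, θ ≈ 42.5

For Gamma(k, scale θ): mean = kθ, variance = kθ², so CV = 1/√k.
CV = SD/mean = 85/170 = 0.5, hence k = 1/CV² = 4.
Then θ = mean/k = 170/4 = 42.5.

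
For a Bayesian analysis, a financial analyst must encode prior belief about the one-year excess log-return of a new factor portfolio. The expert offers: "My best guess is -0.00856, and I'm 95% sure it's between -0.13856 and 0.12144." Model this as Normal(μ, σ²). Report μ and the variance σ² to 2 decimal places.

A symmetric 95% interval runs μ ± z·σ with z = 1.96.
Half-width = 0.13, so σ = 0.13/1.96 = 0.066 and σ² = 0.00.
μ is the stated best guess, -0.01.

μ = -0.01, σ² = 0.00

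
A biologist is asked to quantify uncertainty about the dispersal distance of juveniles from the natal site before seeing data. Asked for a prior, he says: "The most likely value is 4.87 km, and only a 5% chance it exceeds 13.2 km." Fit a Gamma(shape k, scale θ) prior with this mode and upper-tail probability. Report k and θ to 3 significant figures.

k ≈ 3.7, θ ≈ 1.8

Gamma(k,θ) with k>1 has mode (k−1)θ, so θ = 4.87/(k−1).
Need P(X < 13.2) = 0.95 with θ tied to k this way. Start at k = 2, θ = 4.87: P(X<13.2) ≈ 0.753.
Too low — raise k to concentrate. Iterating converges to k ≈ 3.7.
Then θ = 4.87/(3.7−1) ≈ 1.8.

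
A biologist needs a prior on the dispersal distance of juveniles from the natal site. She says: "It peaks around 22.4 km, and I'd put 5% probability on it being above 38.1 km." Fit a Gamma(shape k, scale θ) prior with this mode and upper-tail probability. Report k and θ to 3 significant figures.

k ≈ 10.9, θ ≈ 2.26

Gamma(k,θ) with k>1 has mode (k−1)θ, so θ = 22.4/(k−1).
Need P(X < 38.1) = 0.95 with θ tied to k this way. Start at k = 2, θ = 22.4: P(X<38.1) ≈ 0.507.
Too low — raise k to concentrate. Iterating converges to k ≈ 10.9.
Then θ = 22.4/(10.9−1) ≈ 2.26.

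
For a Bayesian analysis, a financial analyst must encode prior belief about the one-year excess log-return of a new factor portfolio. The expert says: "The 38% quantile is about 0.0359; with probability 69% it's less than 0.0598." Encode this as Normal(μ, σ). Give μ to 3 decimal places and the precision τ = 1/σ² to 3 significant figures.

For Normal(μ,σ), the p-quantile is μ + z_p·σ. Here z_{0.38} = -0.3055, z_{0.69} = 0.4959.
So 0.0359 = μ − 0.3055σ and 0.0598 = μ + 0.4959σ.
Subtracting: σ = (0.0598 − 0.0359)/(0.4959 − (-0.3055)) = 0.030.
Then μ = 0.0359 − (-0.3055)·0.030 = 0.045.
Precision τ = 1/σ² = 1/0.02983² = 1120.

μ = 0.045, τ = 1120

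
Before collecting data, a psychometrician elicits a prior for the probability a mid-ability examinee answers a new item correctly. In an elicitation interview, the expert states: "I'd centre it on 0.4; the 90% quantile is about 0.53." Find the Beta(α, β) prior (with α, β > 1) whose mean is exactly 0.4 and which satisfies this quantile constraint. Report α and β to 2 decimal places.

α ≈ 9.46, β ≈ 14.18

With mean 0.4 fixed, write α = 0.4s, β = 0.6s where s = α+β.
Need P(θ < 0.53) = 0.9 under Beta(0.4s, 0.6s). Normal approximation: (q−m)/√(m(1−m)/s) ≈ z_{0.9} = 1.28, so s ≈ 0.4·0.6·(1.28)²/(0.53−0.4)² = 23.3.
At s = 23.3: P(θ<0.53) ≈ 0.899. Adjusting to match 0.9 gives s ≈ 23.64.
So α = 0.4·23.64 ≈ 9.46, β = 0.6·23.64 ≈ 14.18.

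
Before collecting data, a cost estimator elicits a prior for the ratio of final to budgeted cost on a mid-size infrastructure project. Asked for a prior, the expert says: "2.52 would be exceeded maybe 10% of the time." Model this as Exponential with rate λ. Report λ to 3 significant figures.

λ ≈ 0.914

P(T > 2.52) = e^(−λ·2.52) = 0.1, so λ = −ln(0.1)/2.52 = 0.914.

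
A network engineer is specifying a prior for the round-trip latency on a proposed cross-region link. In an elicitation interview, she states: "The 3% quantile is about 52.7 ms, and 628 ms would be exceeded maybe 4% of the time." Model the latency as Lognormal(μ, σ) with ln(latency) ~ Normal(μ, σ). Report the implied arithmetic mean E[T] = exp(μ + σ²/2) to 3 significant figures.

If T ~ Lognormal(μ,σ) then ln T ~ Normal(μ,σ), so the p-quantile of ln T is μ + z_p·σ.
ln(52.7) = 3.965 and ln(628) = 6.443; z_{0.03} = -1.881, z_{0.96} = 1.751.
σ = (6.443 − 3.965)/(1.751 − (-1.881)) = 0.682.
μ = 3.965 − (-1.881)·0.682 = 5.248.
E[T] = exp(μ + σ²/2) = exp(5.248 + 0.2328) = 240 ms.

E[T] ≈ 240 ms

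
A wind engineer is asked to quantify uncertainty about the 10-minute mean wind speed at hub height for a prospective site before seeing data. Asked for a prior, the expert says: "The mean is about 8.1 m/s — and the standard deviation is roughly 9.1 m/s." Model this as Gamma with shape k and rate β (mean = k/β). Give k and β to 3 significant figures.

k ≈ 0.792, β ≈ 0.0978

For Gamma(k, rate β): mean = k/β, variance = k/β², so CV = 1/√k.
CV = SD/mean = 9.1/8.1 = 1.123, hence k = 1/CV² = 0.792.
Then β = k/mean = 0.792/8.1 = 0.0978.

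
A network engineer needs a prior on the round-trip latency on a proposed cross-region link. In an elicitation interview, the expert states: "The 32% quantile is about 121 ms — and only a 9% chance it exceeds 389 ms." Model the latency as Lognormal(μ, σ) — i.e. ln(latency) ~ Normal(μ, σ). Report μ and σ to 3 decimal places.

μ ≈ 5.098, σ ≈ 0.646

If T ~ Lognormal(μ,σ) then ln T ~ Normal(μ,σ), so the p-quantile of ln T is μ + z_p·σ.
ln(121) = 4.796 and ln(389) = 5.964; z_{0.32} = -0.4677, z_{0.91} = 1.341.
σ = (5.964 − 4.796)/(1.341 − (-0.4677)) = 0.646.
μ = 4.796 − (-0.4677)·0.646 = 5.098.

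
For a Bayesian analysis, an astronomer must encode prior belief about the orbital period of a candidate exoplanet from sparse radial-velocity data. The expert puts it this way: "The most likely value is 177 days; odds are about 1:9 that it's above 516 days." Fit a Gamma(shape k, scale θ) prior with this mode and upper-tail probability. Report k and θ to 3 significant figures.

k ≈ 2.66, θ ≈ 106

Gamma(k,θ) with k>1 has mode (k−1)θ, so θ = 177/(k−1).
Need P(X < 516) = 0.9 with θ tied to k this way. Start at k = 2, θ = 177: P(X<516) ≈ 0.788.
Too low — raise k to concentrate. Iterating converges to k ≈ 2.66.
Then θ = 177/(2.66−1) ≈ 106.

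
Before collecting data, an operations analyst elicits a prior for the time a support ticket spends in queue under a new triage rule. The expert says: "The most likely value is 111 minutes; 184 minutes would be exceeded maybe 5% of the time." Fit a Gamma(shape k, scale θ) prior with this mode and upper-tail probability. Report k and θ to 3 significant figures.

Gamma(k,θ) with k>1 has mode (k−1)θ, so θ = 111/(k−1).
Need P(X < 184) = 0.95 with θ tied to k this way. Start at k = 2, θ = 111: P(X<184) ≈ 0.493.
Too low — raise k to concentrate. Iterating converges to k ≈ 11.9.
Then θ = 111/(11.9−1) ≈ 10.1.

k ≈ 11.9, θ ≈ 10.1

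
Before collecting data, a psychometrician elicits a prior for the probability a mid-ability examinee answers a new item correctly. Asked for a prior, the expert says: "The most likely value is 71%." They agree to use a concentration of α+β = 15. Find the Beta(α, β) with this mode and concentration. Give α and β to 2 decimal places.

α = 10.23, β = 4.77

For α,β > 1 the Beta mode is (α−1)/(α+β−2). With α+β = 15, the mode is (α−1)/13.
Set (α−1)/13 = 0.71 → α = 1 + 0.71·13 = 10.23.
β = 15 − α = 4.77.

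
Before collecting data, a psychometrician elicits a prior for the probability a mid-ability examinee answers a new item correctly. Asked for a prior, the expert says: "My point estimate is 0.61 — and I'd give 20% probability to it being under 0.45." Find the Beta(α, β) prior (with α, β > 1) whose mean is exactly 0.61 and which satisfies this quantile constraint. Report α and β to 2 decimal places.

α ≈ 3.91, β ≈ 2.50

With mean 0.61 fixed, write α = 0.61s, β = 0.39s where s = α+β.
Need P(θ < 0.45) = 0.2 under Beta(0.61s, 0.39s). Normal approximation: (q−m)/√(m(1−m)/s) ≈ z_{0.2} = -0.842, so s ≈ 0.61·0.39·(-0.842)²/(0.45−0.61)² = 6.6.
At s = 6.6: P(θ<0.45) ≈ 0.197. Adjusting to match 0.2 gives s ≈ 6.41.
So α = 0.61·6.41 ≈ 3.91, β = 0.39·6.41 ≈ 2.50.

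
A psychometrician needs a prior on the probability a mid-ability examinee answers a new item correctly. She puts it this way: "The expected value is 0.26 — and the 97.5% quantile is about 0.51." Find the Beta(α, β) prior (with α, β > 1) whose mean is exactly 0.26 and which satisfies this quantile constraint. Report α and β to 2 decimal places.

α ≈ 3.61, β ≈ 10.28

With mean 0.26 fixed, write α = 0.26s, β = 0.74s where s = α+β.
Need P(θ < 0.51) = 0.975 under Beta(0.26s, 0.74s). Normal approximation: (q−m)/√(m(1−m)/s) ≈ z_{0.975} = 1.96, so s ≈ 0.26·0.74·(1.96)²/(0.51−0.26)² = 11.8.
At s = 11.8: P(θ<0.51) ≈ 0.966. Adjusting to match 0.975 gives s ≈ 13.89.
So α = 0.26·13.89 ≈ 3.61, β = 0.74·13.89 ≈ 10.28.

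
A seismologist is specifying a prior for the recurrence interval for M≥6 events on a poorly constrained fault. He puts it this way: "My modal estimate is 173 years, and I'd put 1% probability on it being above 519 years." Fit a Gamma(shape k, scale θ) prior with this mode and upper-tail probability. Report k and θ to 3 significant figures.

k ≈ 4.73, θ ≈ 46.4

Gamma(k,θ) with k>1 has mode (k−1)θ, so θ = 173/(k−1).
Need P(X < 519) = 0.99 with θ tied to k this way. Start at k = 2, θ = 173: P(X<519) ≈ 0.801.
Too low — raise k to concentrate. Iterating converges to k ≈ 4.73.
Then θ = 173/(4.73−1) ≈ 46.4.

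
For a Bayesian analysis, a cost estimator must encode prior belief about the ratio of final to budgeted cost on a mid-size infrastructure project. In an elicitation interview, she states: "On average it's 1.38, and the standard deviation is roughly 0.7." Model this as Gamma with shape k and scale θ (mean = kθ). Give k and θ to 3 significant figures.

For Gamma(k, scale θ): mean = kθ, variance = kθ², so CV = 1/√k.
CV = SD/mean = 0.7/1.38 = 0.5072, hence k = 1/CV² = 3.89.
Then θ = mean/k = 1.38/3.89 = 0.355.

k ≈ 3.89, θ ≈ 0.355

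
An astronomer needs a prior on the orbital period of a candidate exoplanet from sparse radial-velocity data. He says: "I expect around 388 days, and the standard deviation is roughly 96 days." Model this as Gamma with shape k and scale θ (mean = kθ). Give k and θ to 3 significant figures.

k ≈ 16.3, θ ≈ 23.8

For Gamma(k, scale θ): mean = kθ, variance = kθ², so CV = 1/√k.
CV = SD/mean = 96/388 = 0.2474, hence k = 1/CV² = 16.3.
Then θ = mean/k = 388/16.3 = 23.8.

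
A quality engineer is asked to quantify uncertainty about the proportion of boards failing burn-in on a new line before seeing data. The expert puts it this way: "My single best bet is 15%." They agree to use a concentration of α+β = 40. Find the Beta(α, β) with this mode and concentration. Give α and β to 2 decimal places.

For α,β > 1 the Beta mode is (α−1)/(α+β−2). With α+β = 40, the mode is (α−1)/38.
Set (α−1)/38 = 0.15 → α = 1 + 0.15·38 = 6.70.
β = 40 − α = 33.30.

α = 6.70, β = 33.30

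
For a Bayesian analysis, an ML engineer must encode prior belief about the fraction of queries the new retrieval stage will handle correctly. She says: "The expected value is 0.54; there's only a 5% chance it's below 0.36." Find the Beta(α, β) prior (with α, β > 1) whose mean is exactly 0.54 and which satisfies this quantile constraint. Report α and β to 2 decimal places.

With mean 0.54 fixed, write α = 0.54s, β = 0.46s where s = α+β.
Need P(θ < 0.36) = 0.05 under Beta(0.54s, 0.46s). Normal approximation: (q−m)/√(m(1−m)/s) ≈ z_{0.05} = -1.64, so s ≈ 0.54·0.46·(-1.64)²/(0.36−0.54)² = 20.7.
At s = 20.7: P(θ<0.36) ≈ 0.048. Adjusting to match 0.05 gives s ≈ 20.38.
So α = 0.54·20.38 ≈ 11.00, β = 0.46·20.38 ≈ 9.37.

α ≈ 11.00, β ≈ 9.37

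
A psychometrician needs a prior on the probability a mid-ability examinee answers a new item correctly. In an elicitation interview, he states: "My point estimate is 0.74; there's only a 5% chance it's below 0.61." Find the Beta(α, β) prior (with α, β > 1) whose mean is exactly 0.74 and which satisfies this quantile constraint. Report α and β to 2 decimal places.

With mean 0.74 fixed, write α = 0.74s, β = 0.26s where s = α+β.
Need P(θ < 0.61) = 0.05 under Beta(0.74s, 0.26s). Normal approximation: (q−m)/√(m(1−m)/s) ≈ z_{0.05} = -1.64, so s ≈ 0.74·0.26·(-1.64)²/(0.61−0.74)² = 30.8.
At s = 30.8: P(θ<0.61) ≈ 0.058. Adjusting to match 0.05 gives s ≈ 33.90.
So α = 0.74·33.90 ≈ 25.08, β = 0.26·33.90 ≈ 8.81.

α ≈ 25.08, β ≈ 8.81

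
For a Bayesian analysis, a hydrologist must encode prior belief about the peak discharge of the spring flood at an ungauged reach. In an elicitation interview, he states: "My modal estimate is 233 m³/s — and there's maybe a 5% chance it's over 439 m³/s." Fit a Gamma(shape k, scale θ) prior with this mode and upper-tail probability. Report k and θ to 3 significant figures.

k ≈ 7.93, θ ≈ 33.6

Gamma(k,θ) with k>1 has mode (k−1)θ, so θ = 233/(k−1).
Need P(X < 439) = 0.95 with θ tied to k this way. Start at k = 2, θ = 233: P(X<439) ≈ 0.562.
Too low — raise k to concentrate. Iterating converges to k ≈ 7.93.
Then θ = 233/(7.93−1) ≈ 33.6.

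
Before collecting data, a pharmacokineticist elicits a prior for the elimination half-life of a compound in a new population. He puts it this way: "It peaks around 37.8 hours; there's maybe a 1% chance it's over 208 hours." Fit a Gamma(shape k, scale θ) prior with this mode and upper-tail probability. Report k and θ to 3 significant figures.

k ≈ 2.31, θ ≈ 28.9

Gamma(k,θ) with k>1 has mode (k−1)θ, so θ = 37.8/(k−1).
Need P(X < 208) = 0.99 with θ tied to k this way. Start at k = 2, θ = 37.8: P(X<208) ≈ 0.973.
Too low — raise k to concentrate. Iterating converges to k ≈ 2.31.
Then θ = 37.8/(2.31−1) ≈ 28.9.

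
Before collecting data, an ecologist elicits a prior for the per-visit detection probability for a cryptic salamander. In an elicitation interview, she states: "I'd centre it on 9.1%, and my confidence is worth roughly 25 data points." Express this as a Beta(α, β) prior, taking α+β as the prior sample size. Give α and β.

Under the effective-sample-size interpretation, Beta(α, β) has prior mean α/(α+β) and prior sample size α+β.
So α+β = 25 and α/(α+β) = 0.091, giving α = 0.091·25 = 2.275 and β = 25 − 2.275 = 22.725.

α = 2.275, β = 22.725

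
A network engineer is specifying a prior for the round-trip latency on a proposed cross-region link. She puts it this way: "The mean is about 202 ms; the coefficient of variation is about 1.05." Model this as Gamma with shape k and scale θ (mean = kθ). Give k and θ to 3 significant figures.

For Gamma(k, scale θ): mean = kθ, variance = kθ², so CV = 1/√k.
CV = 1.05, hence k = 1/CV² = 0.907.
Then θ = mean/k = 202/0.907 = 223.

k ≈ 0.907, θ ≈ 223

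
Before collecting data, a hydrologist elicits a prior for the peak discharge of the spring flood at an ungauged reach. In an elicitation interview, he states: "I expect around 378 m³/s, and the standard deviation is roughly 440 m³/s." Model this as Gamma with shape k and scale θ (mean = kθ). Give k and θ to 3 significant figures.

For Gamma(k, scale θ): mean = kθ, variance = kθ², so CV = 1/√k.
CV = SD/mean = 440/378 = 1.164, hence k = 1/CV² = 0.738.
Then θ = mean/k = 378/0.738 = 512.

k ≈ 0.738, θ ≈ 512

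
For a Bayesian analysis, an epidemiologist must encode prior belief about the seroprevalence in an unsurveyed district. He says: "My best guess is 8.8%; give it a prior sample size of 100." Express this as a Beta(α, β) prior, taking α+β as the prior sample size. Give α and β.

α = 8.8, β = 91.2

Under the effective-sample-size interpretation, Beta(α, β) has prior mean α/(α+β) and prior sample size α+β.
So α+β = 100 and α/(α+β) = 0.088, giving α = 0.088·100 = 8.8 and β = 100 − 8.8 = 91.2.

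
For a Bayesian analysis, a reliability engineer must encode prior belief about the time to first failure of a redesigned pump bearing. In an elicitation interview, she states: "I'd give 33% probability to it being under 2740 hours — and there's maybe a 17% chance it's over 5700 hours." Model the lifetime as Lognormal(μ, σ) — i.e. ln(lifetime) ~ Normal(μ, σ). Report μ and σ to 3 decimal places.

μ ≈ 8.147, σ ≈ 0.525

If T ~ Lognormal(μ,σ) then ln T ~ Normal(μ,σ), so the p-quantile of ln T is μ + z_p·σ.
ln(2740) = 7.916 and ln(5700) = 8.648; z_{0.33} = -0.4399, z_{0.83} = 0.9542.
σ = (8.648 − 7.916)/(0.9542 − (-0.4399)) = 0.525.
μ = 7.916 − (-0.4399)·0.525 = 8.147.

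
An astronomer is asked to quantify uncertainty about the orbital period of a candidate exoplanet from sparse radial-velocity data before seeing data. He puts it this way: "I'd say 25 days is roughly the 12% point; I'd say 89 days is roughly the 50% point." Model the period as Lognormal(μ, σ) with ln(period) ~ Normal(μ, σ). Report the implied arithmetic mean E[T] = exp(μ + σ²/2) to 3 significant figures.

E[T] ≈ 160 days

If T ~ Lognormal(μ,σ) then ln T ~ Normal(μ,σ), so the p-quantile of ln T is μ + z_p·σ.
ln(25) = 3.219 and ln(89) = 4.489; z_{0.12} = -1.175, z_{0.5} = 0.
σ = (4.489 − 3.219)/(0 − (-1.175)) = 1.081.
μ = 3.219 − (-1.175)·1.081 = 4.489.
E[T] = exp(μ + σ²/2) = exp(4.489 + 0.5839) = 160 days.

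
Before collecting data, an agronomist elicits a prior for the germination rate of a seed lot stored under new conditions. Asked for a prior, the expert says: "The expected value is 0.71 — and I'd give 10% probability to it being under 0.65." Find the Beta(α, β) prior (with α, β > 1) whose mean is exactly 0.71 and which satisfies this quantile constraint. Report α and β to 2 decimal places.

With mean 0.71 fixed, write α = 0.71s, β = 0.29s where s = α+β.
Need P(θ < 0.65) = 0.1 under Beta(0.71s, 0.29s). Normal approximation: (q−m)/√(m(1−m)/s) ≈ z_{0.1} = -1.28, so s ≈ 0.71·0.29·(-1.28)²/(0.65−0.71)² = 93.9.
At s = 93.9: P(θ<0.65) ≈ 0.103. Adjusting to match 0.1 gives s ≈ 96.39.
So α = 0.71·96.39 ≈ 68.44, β = 0.29·96.39 ≈ 27.95.

α ≈ 68.44, β ≈ 27.95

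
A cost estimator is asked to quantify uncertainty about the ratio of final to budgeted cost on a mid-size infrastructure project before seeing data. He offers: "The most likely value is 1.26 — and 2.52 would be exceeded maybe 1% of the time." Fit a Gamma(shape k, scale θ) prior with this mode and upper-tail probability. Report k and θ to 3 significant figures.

Gamma(k,θ) with k>1 has mode (k−1)θ, so θ = 1.26/(k−1).
Need P(X < 2.52) = 0.99 with θ tied to k this way. Start at k = 2, θ = 1.26: P(X<2.52) ≈ 0.594.
Too low — raise k to concentrate. Iterating converges to k ≈ 11.2.
Then θ = 1.26/(11.2−1) ≈ 0.123.

k ≈ 11.2, θ ≈ 0.123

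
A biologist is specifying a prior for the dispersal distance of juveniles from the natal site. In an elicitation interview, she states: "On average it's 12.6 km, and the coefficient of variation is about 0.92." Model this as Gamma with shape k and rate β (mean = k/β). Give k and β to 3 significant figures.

For Gamma(k, rate β): mean = k/β, variance = k/β², so CV = 1/√k.
CV = 0.92, hence k = 1/CV² = 1.18.
Then β = k/mean = 1.18/12.6 = 0.0938.

k ≈ 1.18, β ≈ 0.0938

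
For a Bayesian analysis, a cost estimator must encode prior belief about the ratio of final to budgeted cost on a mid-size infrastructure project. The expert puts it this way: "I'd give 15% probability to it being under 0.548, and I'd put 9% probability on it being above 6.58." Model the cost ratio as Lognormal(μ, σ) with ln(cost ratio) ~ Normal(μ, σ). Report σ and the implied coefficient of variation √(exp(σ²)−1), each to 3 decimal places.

If T ~ Lognormal(μ,σ) then ln T ~ Normal(μ,σ), so the p-quantile of ln T is μ + z_p·σ.
ln(0.548) = -0.6015 and ln(6.58) = 1.884; z_{0.15} = -1.036, z_{0.91} = 1.341.
σ = (1.884 − -0.6015)/(1.341 − (-1.036)) = 1.046.
μ = -0.6015 − (-1.036)·1.046 = 0.482.
CV = √(exp(σ²)−1) = √(exp(1.0932)−1) = 1.408.

σ ≈ 1.046, CV ≈ 1.408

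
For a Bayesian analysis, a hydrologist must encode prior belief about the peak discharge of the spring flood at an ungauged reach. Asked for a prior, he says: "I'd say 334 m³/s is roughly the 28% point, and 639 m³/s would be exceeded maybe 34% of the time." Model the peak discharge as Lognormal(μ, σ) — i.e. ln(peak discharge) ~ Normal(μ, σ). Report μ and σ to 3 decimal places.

μ ≈ 6.191, σ ≈ 0.652

If T ~ Lognormal(μ,σ) then ln T ~ Normal(μ,σ), so the p-quantile of ln T is μ + z_p·σ.
ln(334) = 5.811 and ln(639) = 6.46; z_{0.28} = -0.5828, z_{0.66} = 0.4125.
σ = (6.46 − 5.811)/(0.4125 − (-0.5828)) = 0.652.
μ = 5.811 − (-0.5828)·0.652 = 6.191.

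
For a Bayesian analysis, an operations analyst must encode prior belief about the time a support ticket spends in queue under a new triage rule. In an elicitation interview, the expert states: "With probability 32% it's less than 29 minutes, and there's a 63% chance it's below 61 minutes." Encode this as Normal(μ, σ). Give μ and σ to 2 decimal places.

μ = 47.72, σ = 40.02

For Normal(μ,σ), the p-quantile is μ + z_p·σ. Here z_{0.32} = -0.4677, z_{0.63} = 0.3319.
So 29 = μ − 0.4677σ and 61 = μ + 0.3319σ.
Subtracting: σ = (61 − 29)/(0.3319 − (-0.4677)) = 40.02.
Then μ = 29 − (-0.4677)·40.02 = 47.72.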